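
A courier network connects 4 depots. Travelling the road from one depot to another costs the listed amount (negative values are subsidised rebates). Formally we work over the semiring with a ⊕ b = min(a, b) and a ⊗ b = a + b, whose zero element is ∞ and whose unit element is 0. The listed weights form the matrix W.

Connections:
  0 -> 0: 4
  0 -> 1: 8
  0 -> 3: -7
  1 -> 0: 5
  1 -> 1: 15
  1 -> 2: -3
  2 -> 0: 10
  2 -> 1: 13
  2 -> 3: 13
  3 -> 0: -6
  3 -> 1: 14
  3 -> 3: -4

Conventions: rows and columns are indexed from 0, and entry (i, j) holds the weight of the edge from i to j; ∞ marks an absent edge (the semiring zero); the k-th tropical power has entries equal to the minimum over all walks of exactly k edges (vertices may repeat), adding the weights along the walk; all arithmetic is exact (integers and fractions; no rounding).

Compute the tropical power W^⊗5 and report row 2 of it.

W^⊗2:
  [-13, 7, 5, -11]
  [7, 10, 12, -2]
  [7, 18, 10, 3]
  [-10, 2, 11, -13]
W^⊗3:
  [-17, -5, 4, -20]
  [-8, 12, 7, -6]
  [-3, 15, 15, -1]
  [-19, -2, -1, -17]
W^⊗4:
  [-26, -9, -8, -24]
  [-12, 0, 9, -15]
  [-7, 5, 12, -10]
  [-23, -11, -5, -26]
W^⊗5:
  [-30, -18, -12, -33]
  [-21, -4, -3, -19]
  [-16, 1, 2, -14]
  [-32, -15, -14, -30]
Answer: row 2 of W^⊗5 = [-16, 1, 2, -14]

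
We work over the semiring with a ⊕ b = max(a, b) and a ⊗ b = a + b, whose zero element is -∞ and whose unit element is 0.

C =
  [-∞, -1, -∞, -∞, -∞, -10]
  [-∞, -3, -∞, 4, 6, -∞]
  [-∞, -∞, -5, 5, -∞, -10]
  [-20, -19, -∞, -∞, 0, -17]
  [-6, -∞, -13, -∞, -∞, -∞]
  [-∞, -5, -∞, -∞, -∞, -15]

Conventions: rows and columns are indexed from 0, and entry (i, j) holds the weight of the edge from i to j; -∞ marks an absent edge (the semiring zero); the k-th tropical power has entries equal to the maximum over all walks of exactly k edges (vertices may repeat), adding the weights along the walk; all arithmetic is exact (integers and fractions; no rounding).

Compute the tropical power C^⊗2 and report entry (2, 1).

C^⊗2:
  [-∞, -4, -∞, 3, 5, -25]
  [0, -6, -7, 1, 4, -13]
  [-15, -14, -10, 0, 5, -12]
  [-6, -21, -13, -15, -13, -30]
  [-∞, -7, -18, -8, -∞, -16]
  [-∞, -8, -∞, -1, 1, -30]
Key observation: the optimum is the walk 2->3->1, with weight 5 + (-19) = -14.
Optimal value attained by: walk 2->3->1.
Answer: (C^⊗2)[2][1] = -14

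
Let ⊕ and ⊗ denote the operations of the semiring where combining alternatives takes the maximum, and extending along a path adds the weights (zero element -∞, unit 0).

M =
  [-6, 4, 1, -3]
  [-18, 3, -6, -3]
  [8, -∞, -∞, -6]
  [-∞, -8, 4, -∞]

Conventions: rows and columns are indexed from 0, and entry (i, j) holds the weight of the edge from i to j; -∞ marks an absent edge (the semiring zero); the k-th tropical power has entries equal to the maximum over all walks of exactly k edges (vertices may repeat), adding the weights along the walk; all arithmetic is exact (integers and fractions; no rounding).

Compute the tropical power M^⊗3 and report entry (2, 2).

M^⊗2:
  [9, 7, 1, 1]
  [2, 6, 1, 0]
  [2, 12, 9, 5]
  [12, -5, -14, -2]
M^⊗3:
  [9, 13, 10, 6]
  [9, 9, 4, 3]
  [17, 15, 9, 9]
  [6, 16, 13, 9]
Key observation: the optimum is the walk 2->0->3->2, with weight 8 + (-3) + 4 = 9.
Optimal value attained by: walk 2->0->3->2.
Answer: (M^⊗3)[2][2] = 9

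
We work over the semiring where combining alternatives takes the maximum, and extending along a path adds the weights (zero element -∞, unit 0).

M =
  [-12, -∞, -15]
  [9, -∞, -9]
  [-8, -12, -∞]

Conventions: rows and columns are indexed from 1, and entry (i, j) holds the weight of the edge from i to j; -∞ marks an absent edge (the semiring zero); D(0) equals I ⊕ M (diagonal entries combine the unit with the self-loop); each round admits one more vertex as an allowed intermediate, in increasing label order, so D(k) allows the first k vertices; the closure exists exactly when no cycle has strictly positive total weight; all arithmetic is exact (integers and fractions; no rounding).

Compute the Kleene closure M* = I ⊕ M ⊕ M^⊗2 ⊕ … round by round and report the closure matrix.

D(0):
  [0, -∞, -15]
  [9, 0, -9]
  [-8, -12, 0]
D(1):
  [0, -∞, -15]
  [9, 0, -6]
  [-8, -12, 0]
D(2):
  [0, -∞, -15]
  [9, 0, -6]
  [-3, -12, 0]
D(3):
  [0, -27, -15]
  [9, 0, -6]
  [-3, -12, 0]
Answer: M* = [[0, -27, -15], [9, 0, -6], [-3, -12, 0]]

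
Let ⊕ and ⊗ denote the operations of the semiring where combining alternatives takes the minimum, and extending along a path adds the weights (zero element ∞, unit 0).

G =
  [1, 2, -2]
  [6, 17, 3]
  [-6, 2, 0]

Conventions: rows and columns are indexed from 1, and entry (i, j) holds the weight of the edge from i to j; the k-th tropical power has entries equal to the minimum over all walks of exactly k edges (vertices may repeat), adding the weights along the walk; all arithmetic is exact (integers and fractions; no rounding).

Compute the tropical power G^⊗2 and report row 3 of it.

G^⊗2:
  [-8, 0, -2]
  [-3, 5, 3]
  [-6, -4, -8]
Answer: row 3 of G^⊗2 = [-6, -4, -8]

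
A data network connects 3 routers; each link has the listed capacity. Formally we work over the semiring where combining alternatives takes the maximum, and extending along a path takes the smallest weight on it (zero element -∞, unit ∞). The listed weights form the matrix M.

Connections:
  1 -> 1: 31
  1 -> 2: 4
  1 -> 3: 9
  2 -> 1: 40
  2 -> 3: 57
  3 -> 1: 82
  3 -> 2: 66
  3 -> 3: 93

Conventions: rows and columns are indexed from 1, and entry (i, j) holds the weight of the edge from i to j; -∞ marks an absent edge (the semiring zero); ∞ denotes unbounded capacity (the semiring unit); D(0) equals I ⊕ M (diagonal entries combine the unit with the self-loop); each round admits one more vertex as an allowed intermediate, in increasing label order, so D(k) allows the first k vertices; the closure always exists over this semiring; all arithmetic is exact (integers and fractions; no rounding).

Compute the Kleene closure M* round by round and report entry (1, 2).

D(0):
  [∞, 4, 9]
  [40, ∞, 57]
  [82, 66, ∞]
D(1):
  [∞, 4, 9]
  [40, ∞, 57]
  [82, 66, ∞]
D(2):
  [∞, 4, 9]
  [40, ∞, 57]
  [82, 66, ∞]
D(3):
  [∞, 9, 9]
  [57, ∞, 57]
  [82, 66, ∞]
Answer: M*[1][2] = 9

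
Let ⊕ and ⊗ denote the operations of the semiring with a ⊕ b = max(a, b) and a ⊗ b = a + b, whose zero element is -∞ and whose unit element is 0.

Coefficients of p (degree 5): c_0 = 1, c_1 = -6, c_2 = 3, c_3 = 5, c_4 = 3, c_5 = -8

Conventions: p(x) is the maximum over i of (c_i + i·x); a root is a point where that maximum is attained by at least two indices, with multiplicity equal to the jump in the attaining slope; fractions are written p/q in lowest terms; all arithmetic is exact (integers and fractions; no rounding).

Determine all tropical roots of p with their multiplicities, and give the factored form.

hull edge (i=0, c=1) to (i=3, c=5): slope 4/3, span 3
hull edge (i=3, c=5) to (i=4, c=3): slope -2, span 1
hull edge (i=4, c=3) to (i=5, c=-8): slope -11, span 1
Factored form: p(x) = -8 ⊗ (x ⊕ (-4/3)) ⊗ (x ⊕ (-4/3)) ⊗ (x ⊕ (-4/3)) ⊗ (x ⊕ 2) ⊗ (x ⊕ 11)
Answer: roots = -4/3 (mult 3), 2 (mult 1), 11 (mult 1)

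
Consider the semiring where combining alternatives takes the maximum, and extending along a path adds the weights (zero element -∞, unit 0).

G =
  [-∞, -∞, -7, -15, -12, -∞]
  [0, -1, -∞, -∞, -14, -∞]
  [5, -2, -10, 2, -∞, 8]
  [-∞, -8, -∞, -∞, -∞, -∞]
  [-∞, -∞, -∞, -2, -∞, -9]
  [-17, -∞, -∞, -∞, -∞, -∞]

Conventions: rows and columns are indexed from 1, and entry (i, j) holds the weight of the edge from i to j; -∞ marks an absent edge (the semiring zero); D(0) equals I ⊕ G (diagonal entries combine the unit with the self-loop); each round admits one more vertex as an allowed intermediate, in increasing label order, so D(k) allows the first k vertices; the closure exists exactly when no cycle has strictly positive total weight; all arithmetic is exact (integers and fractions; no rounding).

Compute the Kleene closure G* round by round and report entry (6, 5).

D(0):
  [0, -∞, -7, -15, -12, -∞]
  [0, 0, -∞, -∞, -14, -∞]
  [5, -2, 0, 2, -∞, 8]
  [-∞, -8, -∞, 0, -∞, -∞]
  [-∞, -∞, -∞, -2, 0, -9]
  [-17, -∞, -∞, -∞, -∞, 0]
D(1):
  [0, -∞, -7, -15, -12, -∞]
  [0, 0, -7, -15, -12, -∞]
  [5, -2, 0, 2, -7, 8]
  [-∞, -8, -∞, 0, -∞, -∞]
  [-∞, -∞, -∞, -2, 0, -9]
  [-17, -∞, -24, -32, -29, 0]
D(2):
  [0, -∞, -7, -15, -12, -∞]
  [0, 0, -7, -15, -12, -∞]
  [5, -2, 0, 2, -7, 8]
  [-8, -8, -15, 0, -20, -∞]
  [-∞, -∞, -∞, -2, 0, -9]
  [-17, -∞, -24, -32, -29, 0]
D(3):
  [0, -9, -7, -5, -12, 1]
  [0, 0, -7, -5, -12, 1]
  [5, -2, 0, 2, -7, 8]
  [-8, -8, -15, 0, -20, -7]
  [-∞, -∞, -∞, -2, 0, -9]
  [-17, -26, -24, -22, -29, 0]
D(4):
  [0, -9, -7, -5, -12, 1]
  [0, 0, -7, -5, -12, 1]
  [5, -2, 0, 2, -7, 8]
  [-8, -8, -15, 0, -20, -7]
  [-10, -10, -17, -2, 0, -9]
  [-17, -26, -24, -22, -29, 0]
D(5):
  [0, -9, -7, -5, -12, 1]
  [0, 0, -7, -5, -12, 1]
  [5, -2, 0, 2, -7, 8]
  [-8, -8, -15, 0, -20, -7]
  [-10, -10, -17, -2, 0, -9]
  [-17, -26, -24, -22, -29, 0]
D(6):
  [0, -9, -7, -5, -12, 1]
  [0, 0, -7, -5, -12, 1]
  [5, -2, 0, 2, -7, 8]
  [-8, -8, -15, 0, -20, -7]
  [-10, -10, -17, -2, 0, -9]
  [-17, -26, -24, -22, -29, 0]
Answer: G*[6][5] = -29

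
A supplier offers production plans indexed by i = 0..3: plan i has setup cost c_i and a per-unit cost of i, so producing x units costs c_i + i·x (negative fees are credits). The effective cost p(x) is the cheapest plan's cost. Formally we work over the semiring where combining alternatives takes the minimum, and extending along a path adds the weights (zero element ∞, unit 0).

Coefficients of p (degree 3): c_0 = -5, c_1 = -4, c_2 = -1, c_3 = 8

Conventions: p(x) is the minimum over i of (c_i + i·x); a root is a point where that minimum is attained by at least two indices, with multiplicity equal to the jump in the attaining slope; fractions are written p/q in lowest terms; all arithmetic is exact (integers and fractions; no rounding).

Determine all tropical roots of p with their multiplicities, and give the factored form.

hull edge (i=0, c=-5) to (i=1, c=-4): slope 1, span 1
hull edge (i=1, c=-4) to (i=2, c=-1): slope 3, span 1
hull edge (i=2, c=-1) to (i=3, c=8): slope 9, span 1
Factored form: p(x) = 8 ⊗ (x ⊕ (-9)) ⊗ (x ⊕ (-3)) ⊗ (x ⊕ (-1))
Answer: roots = -9 (mult 1), -3 (mult 1), -1 (mult 1)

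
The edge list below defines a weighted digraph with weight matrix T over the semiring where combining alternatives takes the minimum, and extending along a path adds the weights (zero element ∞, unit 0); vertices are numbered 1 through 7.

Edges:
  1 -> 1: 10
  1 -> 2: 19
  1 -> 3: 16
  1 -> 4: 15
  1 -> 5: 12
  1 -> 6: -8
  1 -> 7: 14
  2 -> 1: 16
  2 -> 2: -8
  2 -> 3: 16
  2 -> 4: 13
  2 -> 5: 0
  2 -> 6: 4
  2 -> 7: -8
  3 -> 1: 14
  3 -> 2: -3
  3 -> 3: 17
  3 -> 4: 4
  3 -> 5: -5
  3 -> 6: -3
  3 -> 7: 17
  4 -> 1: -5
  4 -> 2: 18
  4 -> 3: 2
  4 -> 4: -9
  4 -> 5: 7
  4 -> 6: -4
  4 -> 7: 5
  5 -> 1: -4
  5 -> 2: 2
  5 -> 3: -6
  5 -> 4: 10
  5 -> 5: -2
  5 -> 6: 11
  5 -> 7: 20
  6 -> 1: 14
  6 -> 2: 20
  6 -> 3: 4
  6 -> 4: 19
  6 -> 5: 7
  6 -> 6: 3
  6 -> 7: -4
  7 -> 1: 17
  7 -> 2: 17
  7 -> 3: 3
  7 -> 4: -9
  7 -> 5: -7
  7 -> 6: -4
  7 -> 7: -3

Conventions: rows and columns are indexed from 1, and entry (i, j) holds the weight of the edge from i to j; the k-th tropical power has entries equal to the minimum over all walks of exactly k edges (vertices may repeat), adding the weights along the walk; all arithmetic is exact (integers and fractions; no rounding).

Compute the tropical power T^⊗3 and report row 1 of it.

T^⊗2:
  [6, 11, -4, 5, -1, -5, -12]
  [-4, -16, -6, -17, -15, -12, -16]
  [-9, -11, -11, -5, -7, 0, -11]
  [-14, -1, -7, -18, -3, -13, -8]
  [-6, -9, -8, -2, -11, -12, -6]
  [3, 1, -1, -13, -11, -8, -7]
  [-14, -5, -13, -18, -10, -13, -8]
T^⊗3:
  [-5, -7, -9, -21, -19, -16, -15]
  [-22, -24, -21, -26, -23, -21, -24]
  [-11, -19, -13, -20, -18, -17, -19]
  [-23, -10, -16, -27, -15, -22, -17]
  [-15, -17, -17, -15, -13, -14, -17]
  [-18, -9, -17, -22, -14, -17, -12]
  [-23, -16, -16, -27, -18, -22, -17]
Answer: row 1 of T^⊗3 = [-5, -7, -9, -21, -19, -16, -15]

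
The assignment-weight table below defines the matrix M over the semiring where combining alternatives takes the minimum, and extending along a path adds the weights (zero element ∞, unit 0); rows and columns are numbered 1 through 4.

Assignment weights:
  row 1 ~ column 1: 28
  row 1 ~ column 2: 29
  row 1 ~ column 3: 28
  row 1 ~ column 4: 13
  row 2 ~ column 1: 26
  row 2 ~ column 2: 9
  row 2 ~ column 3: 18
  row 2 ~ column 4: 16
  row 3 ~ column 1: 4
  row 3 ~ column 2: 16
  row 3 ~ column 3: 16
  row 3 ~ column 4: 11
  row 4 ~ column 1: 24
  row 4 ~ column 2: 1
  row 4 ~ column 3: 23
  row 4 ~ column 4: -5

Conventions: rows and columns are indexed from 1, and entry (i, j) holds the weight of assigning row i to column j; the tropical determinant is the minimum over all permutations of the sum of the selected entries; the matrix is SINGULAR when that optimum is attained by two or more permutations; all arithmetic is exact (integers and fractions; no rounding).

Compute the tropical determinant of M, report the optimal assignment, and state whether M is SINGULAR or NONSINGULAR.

σ = (1, 2, 3, 4): 28 + 9 + 16 + (-5) = 48
σ = (1, 2, 4, 3): 28 + 9 + 11 + 23 = 71
σ = (1, 3, 2, 4): 28 + 18 + 16 + (-5) = 57
σ = (1, 3, 4, 2): 28 + 18 + 11 + 1 = 58
σ = (1, 4, 2, 3): 28 + 16 + 16 + 23 = 83
σ = (1, 4, 3, 2): 28 + 16 + 16 + 1 = 61
σ = (2, 1, 3, 4): 29 + 26 + 16 + (-5) = 66
σ = (2, 1, 4, 3): 29 + 26 + 11 + 23 = 89
σ = (2, 3, 1, 4): 29 + 18 + 4 + (-5) = 46
σ = (2, 3, 4, 1): 29 + 18 + 11 + 24 = 82
σ = (2, 4, 1, 3): 29 + 16 + 4 + 23 = 72
σ = (2, 4, 3, 1): 29 + 16 + 16 + 24 = 85
σ = (3, 1, 2, 4): 28 + 26 + 16 + (-5) = 65
σ = (3, 1, 4, 2): 28 + 26 + 11 + 1 = 66
σ = (3, 2, 1, 4): 28 + 9 + 4 + (-5) = 36
σ = (3, 2, 4, 1): 28 + 9 + 11 + 24 = 72
σ = (3, 4, 1, 2): 28 + 16 + 4 + 1 = 49
σ = (3, 4, 2, 1): 28 + 16 + 16 + 24 = 84
σ = (4, 1, 2, 3): 13 + 26 + 16 + 23 = 78
σ = (4, 1, 3, 2): 13 + 26 + 16 + 1 = 56
σ = (4, 2, 1, 3): 13 + 9 + 4 + 23 = 49
σ = (4, 2, 3, 1): 13 + 9 + 16 + 24 = 62
σ = (4, 3, 1, 2): 13 + 18 + 4 + 1 = 36
σ = (4, 3, 2, 1): 13 + 18 + 16 + 24 = 71
Optimal value attained by: σ = (3, 2, 1, 4).
Answer: det⊕(M) = 36; verdict: SINGULAR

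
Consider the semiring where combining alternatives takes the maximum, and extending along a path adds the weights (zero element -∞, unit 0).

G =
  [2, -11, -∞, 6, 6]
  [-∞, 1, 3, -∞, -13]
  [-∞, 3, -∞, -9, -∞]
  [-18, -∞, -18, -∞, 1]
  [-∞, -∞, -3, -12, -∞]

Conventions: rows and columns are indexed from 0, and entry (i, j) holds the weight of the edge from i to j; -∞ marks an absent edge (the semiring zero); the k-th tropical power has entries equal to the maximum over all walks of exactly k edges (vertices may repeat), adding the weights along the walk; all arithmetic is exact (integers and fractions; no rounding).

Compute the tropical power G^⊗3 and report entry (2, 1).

G^⊗2:
  [4, -9, 3, 8, 8]
  [-∞, 6, 4, -6, -12]
  [-27, 4, 6, -∞, -8]
  [-16, -15, -2, -11, -12]
  [-30, 0, -30, -12, -11]
G^⊗3:
  [6, 6, 5, 10, 10]
  [-24, 7, 9, -5, -5]
  [-25, 9, 7, -3, -9]
  [-14, 1, -12, -10, -10]
  [-28, 1, 3, -23, -11]
Key observation: the optimum is the walk 2->1->2->1, with weight 3 + 3 + 3 = 9.
Optimal value attained by: walk 2->1->2->1.
Answer: (G^⊗3)[2][1] = 9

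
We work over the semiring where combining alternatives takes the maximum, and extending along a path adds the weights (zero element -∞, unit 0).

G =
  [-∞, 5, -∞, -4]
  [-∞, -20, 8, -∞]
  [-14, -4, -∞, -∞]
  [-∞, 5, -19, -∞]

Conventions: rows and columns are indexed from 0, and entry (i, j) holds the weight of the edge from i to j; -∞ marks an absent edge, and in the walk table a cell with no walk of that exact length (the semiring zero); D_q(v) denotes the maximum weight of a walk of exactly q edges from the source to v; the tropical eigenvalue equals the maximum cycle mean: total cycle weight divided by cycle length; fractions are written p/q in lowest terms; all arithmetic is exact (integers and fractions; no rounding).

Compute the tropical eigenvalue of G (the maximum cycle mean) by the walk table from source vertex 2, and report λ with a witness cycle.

q=0: [-∞, -∞, 0, -∞]
q=1: [-14, -4, -∞, -∞]
q=2: [-∞, -9, 4, -18]
q=3: [-10, 0, -1, -∞]
q=4: [-15, -5, 8, -14]
Optimal cycle mean attained by: cycle 1->2->1, total 8 + (-4), length 2.
Answer: λ = 2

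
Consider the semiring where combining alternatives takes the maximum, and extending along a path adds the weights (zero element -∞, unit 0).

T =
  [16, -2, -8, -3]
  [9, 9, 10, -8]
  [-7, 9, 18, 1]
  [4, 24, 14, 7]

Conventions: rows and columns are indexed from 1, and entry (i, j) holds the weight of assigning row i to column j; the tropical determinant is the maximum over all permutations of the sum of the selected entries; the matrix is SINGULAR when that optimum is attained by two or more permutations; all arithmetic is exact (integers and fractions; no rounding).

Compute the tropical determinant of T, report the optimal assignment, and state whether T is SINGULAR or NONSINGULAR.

σ = (1, 2, 3, 4): 16 + 9 + 18 + 7 = 50
σ = (1, 2, 4, 3): 16 + 9 + 1 + 14 = 40
σ = (1, 3, 2, 4): 16 + 10 + 9 + 7 = 42
σ = (1, 3, 4, 2): 16 + 10 + 1 + 24 = 51
σ = (1, 4, 2, 3): 16 + (-8) + 9 + 14 = 31
σ = (1, 4, 3, 2): 16 + (-8) + 18 + 24 = 50
σ = (2, 1, 3, 4): (-2) + 9 + 18 + 7 = 32
σ = (2, 1, 4, 3): (-2) + 9 + 1 + 14 = 22
σ = (2, 3, 1, 4): (-2) + 10 + (-7) + 7 = 8
σ = (2, 3, 4, 1): (-2) + 10 + 1 + 4 = 13
σ = (2, 4, 1, 3): (-2) + (-8) + (-7) + 14 = -3
σ = (2, 4, 3, 1): (-2) + (-8) + 18 + 4 = 12
σ = (3, 1, 2, 4): (-8) + 9 + 9 + 7 = 17
σ = (3, 1, 4, 2): (-8) + 9 + 1 + 24 = 26
σ = (3, 2, 1, 4): (-8) + 9 + (-7) + 7 = 1
σ = (3, 2, 4, 1): (-8) + 9 + 1 + 4 = 6
σ = (3, 4, 1, 2): (-8) + (-8) + (-7) + 24 = 1
σ = (3, 4, 2, 1): (-8) + (-8) + 9 + 4 = -3
σ = (4, 1, 2, 3): (-3) + 9 + 9 + 14 = 29
σ = (4, 1, 3, 2): (-3) + 9 + 18 + 24 = 48
σ = (4, 2, 1, 3): (-3) + 9 + (-7) + 14 = 13
σ = (4, 2, 3, 1): (-3) + 9 + 18 + 4 = 28
σ = (4, 3, 1, 2): (-3) + 10 + (-7) + 24 = 24
σ = (4, 3, 2, 1): (-3) + 10 + 9 + 4 = 20
Optimal value attained by: σ = (1, 3, 4, 2).
Answer: det⊕(T) = 51; verdict: NONSINGULAR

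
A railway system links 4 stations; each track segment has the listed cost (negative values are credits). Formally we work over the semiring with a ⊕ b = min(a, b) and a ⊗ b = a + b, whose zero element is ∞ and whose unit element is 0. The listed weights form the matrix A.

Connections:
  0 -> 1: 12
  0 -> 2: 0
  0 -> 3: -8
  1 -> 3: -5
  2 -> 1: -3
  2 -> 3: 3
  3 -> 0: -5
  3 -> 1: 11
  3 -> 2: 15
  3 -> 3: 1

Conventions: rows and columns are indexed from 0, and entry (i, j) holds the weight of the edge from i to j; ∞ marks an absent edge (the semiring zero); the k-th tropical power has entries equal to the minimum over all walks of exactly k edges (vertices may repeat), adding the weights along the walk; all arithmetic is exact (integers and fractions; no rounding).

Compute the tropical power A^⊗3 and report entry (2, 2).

A^⊗2:
  [-13, -3, 7, -7]
  [-10, 6, 10, -4]
  [-2, 14, 18, -8]
  [-4, 7, -5, -13]
A^⊗3:
  [-12, -1, -13, -21]
  [-9, 2, -10, -18]
  [-13, 3, -2, -10]
  [-18, -8, -4, -12]
Key observation: the optimum is the walk 2->3->0->2, with weight 3 + (-5) + 0 = -2.
Optimal value attained by: walk 2->3->0->2.
Answer: (A^⊗3)[2][2] = -2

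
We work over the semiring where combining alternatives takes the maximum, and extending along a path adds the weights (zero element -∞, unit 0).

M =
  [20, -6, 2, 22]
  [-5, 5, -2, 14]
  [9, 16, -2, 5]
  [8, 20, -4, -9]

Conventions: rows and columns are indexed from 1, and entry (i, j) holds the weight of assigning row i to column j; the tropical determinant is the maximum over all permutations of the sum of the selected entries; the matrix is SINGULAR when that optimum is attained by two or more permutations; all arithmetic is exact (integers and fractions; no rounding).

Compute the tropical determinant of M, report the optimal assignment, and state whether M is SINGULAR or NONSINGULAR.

σ = (1, 2, 3, 4): 20 + 5 + (-2) + (-9) = 14
σ = (1, 2, 4, 3): 20 + 5 + 5 + (-4) = 26
σ = (1, 3, 2, 4): 20 + (-2) + 16 + (-9) = 25
σ = (1, 3, 4, 2): 20 + (-2) + 5 + 20 = 43
σ = (1, 4, 2, 3): 20 + 14 + 16 + (-4) = 46
σ = (1, 4, 3, 2): 20 + 14 + (-2) + 20 = 52
σ = (2, 1, 3, 4): (-6) + (-5) + (-2) + (-9) = -22
σ = (2, 1, 4, 3): (-6) + (-5) + 5 + (-4) = -10
σ = (2, 3, 1, 4): (-6) + (-2) + 9 + (-9) = -8
σ = (2, 3, 4, 1): (-6) + (-2) + 5 + 8 = 5
σ = (2, 4, 1, 3): (-6) + 14 + 9 + (-4) = 13
σ = (2, 4, 3, 1): (-6) + 14 + (-2) + 8 = 14
σ = (3, 1, 2, 4): 2 + (-5) + 16 + (-9) = 4
σ = (3, 1, 4, 2): 2 + (-5) + 5 + 20 = 22
σ = (3, 2, 1, 4): 2 + 5 + 9 + (-9) = 7
σ = (3, 2, 4, 1): 2 + 5 + 5 + 8 = 20
σ = (3, 4, 1, 2): 2 + 14 + 9 + 20 = 45
σ = (3, 4, 2, 1): 2 + 14 + 16 + 8 = 40
σ = (4, 1, 2, 3): 22 + (-5) + 16 + (-4) = 29
σ = (4, 1, 3, 2): 22 + (-5) + (-2) + 20 = 35
σ = (4, 2, 1, 3): 22 + 5 + 9 + (-4) = 32
σ = (4, 2, 3, 1): 22 + 5 + (-2) + 8 = 33
σ = (4, 3, 1, 2): 22 + (-2) + 9 + 20 = 49
σ = (4, 3, 2, 1): 22 + (-2) + 16 + 8 = 44
Optimal value attained by: σ = (1, 4, 3, 2).
Answer: det⊕(M) = 52; verdict: NONSINGULAR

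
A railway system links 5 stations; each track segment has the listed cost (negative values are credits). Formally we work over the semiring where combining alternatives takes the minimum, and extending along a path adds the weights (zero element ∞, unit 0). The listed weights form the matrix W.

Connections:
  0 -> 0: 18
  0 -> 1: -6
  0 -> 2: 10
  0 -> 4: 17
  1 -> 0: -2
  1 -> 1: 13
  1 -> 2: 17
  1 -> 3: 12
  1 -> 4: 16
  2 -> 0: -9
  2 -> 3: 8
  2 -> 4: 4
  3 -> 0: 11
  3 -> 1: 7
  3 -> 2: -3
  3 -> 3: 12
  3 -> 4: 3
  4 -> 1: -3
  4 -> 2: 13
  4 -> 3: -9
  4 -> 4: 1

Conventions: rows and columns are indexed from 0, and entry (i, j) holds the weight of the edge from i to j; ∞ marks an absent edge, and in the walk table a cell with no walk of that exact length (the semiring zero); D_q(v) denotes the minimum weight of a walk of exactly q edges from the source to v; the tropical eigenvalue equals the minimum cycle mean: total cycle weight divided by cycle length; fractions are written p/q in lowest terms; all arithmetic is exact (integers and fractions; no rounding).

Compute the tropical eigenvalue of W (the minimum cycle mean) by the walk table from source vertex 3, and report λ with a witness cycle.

q=0: [∞, ∞, ∞, 0, ∞]
q=1: [11, 7, -3, 12, 3]
q=2: [-12, 0, 9, -6, 1]
q=3: [-2, -18, -9, -8, -3]
q=4: [-20, -8, -11, -12, -5]
q=5: [-20, -26, -15, -14, -9]
Optimal cycle mean attained by: cycle 0->1->0, total (-6) + (-2), length 2.
Answer: λ = -4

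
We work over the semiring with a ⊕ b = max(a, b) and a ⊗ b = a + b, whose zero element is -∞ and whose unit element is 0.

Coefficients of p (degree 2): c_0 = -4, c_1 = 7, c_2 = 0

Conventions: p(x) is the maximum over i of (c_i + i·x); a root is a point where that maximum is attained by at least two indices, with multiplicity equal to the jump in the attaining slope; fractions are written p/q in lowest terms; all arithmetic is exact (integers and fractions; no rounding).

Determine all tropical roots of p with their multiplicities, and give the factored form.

hull edge (i=0, c=-4) to (i=1, c=7): slope 11, span 1
hull edge (i=1, c=7) to (i=2, c=0): slope -7, span 1
Factored form: p(x) = 0 ⊗ (x ⊕ (-11)) ⊗ (x ⊕ 7)
Answer: roots = -11 (mult 1), 7 (mult 1)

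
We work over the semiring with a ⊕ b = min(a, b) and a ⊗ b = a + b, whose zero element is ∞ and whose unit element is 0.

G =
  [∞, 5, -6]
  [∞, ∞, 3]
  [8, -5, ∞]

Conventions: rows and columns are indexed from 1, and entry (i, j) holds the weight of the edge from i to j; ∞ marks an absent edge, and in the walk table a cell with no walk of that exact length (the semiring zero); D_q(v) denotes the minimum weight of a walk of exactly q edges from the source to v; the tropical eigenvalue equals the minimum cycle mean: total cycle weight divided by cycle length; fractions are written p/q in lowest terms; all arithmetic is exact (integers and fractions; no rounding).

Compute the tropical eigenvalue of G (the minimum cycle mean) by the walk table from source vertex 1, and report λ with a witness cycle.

q=0: [0, ∞, ∞]
q=1: [∞, 5, -6]
q=2: [2, -11, 8]
q=3: [16, 3, -8]
Optimal cycle mean attained by: cycle 2->3->2, total 3 + (-5), length 2.
Answer: λ = -1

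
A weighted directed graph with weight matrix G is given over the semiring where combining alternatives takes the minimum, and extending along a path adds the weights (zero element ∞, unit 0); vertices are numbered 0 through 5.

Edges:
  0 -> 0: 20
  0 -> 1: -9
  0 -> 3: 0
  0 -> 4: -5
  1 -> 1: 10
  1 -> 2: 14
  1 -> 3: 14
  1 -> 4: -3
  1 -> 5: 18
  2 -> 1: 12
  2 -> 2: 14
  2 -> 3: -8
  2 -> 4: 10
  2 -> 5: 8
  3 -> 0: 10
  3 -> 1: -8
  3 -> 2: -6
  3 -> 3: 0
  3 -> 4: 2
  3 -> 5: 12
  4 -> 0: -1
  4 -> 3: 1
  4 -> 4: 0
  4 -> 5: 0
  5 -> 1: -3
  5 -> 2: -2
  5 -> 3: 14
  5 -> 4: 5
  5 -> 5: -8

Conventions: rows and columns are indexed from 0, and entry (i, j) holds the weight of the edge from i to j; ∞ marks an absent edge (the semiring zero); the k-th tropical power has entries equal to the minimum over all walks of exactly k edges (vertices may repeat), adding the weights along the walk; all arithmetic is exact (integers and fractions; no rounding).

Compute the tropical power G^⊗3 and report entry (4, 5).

G^⊗2:
  [-6, -8, -6, -4, -12, -5]
  [-4, 6, 8, -2, -3, -3]
  [2, -16, -14, -8, -6, 0]
  [1, -8, -6, -14, -11, 2]
  [-1, -10, -5, -1, -6, -8]
  [4, -11, -10, -10, -6, -16]
G^⊗3:
  [-13, -15, -10, -14, -12, -13]
  [-4, -13, -8, -4, -9, -11]
  [-7, -16, -14, -22, -19, -8]
  [-12, -22, -20, -14, -12, -11]
  [-7, -11, -10, -13, -13, -16]
  [-7, -19, -18, -18, -14, -24]
Key observation: the optimum is the walk 4->5->5->5, with weight 0 + (-8) + (-8) = -16.
Optimal value attained by: walk 4->5->5->5.
Answer: (G^⊗3)[4][5] = -16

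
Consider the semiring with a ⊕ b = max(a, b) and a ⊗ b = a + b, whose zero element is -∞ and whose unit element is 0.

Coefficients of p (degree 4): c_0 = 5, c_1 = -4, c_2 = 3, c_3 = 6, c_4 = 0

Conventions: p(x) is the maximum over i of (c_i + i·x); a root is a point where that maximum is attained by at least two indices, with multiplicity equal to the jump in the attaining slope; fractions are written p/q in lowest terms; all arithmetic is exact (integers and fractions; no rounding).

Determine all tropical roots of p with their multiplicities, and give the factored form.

hull edge (i=0, c=5) to (i=3, c=6): slope 1/3, span 3
hull edge (i=3, c=6) to (i=4, c=0): slope -6, span 1
Factored form: p(x) = 0 ⊗ (x ⊕ (-1/3)) ⊗ (x ⊕ (-1/3)) ⊗ (x ⊕ (-1/3)) ⊗ (x ⊕ 6)
Answer: roots = -1/3 (mult 3), 6 (mult 1)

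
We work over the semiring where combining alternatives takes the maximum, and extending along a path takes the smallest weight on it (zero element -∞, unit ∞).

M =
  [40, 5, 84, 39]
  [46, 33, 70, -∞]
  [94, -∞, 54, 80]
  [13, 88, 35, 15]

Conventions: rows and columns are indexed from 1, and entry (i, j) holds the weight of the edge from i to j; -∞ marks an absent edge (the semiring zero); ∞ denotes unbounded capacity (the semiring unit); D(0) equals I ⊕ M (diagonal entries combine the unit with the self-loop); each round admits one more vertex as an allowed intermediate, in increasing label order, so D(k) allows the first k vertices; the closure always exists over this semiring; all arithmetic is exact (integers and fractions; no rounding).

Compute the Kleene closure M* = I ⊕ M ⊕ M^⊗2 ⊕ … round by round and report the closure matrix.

D(0):
  [∞, 5, 84, 39]
  [46, ∞, 70, -∞]
  [94, -∞, ∞, 80]
  [13, 88, 35, ∞]
D(1):
  [∞, 5, 84, 39]
  [46, ∞, 70, 39]
  [94, 5, ∞, 80]
  [13, 88, 35, ∞]
D(2):
  [∞, 5, 84, 39]
  [46, ∞, 70, 39]
  [94, 5, ∞, 80]
  [46, 88, 70, ∞]
D(3):
  [∞, 5, 84, 80]
  [70, ∞, 70, 70]
  [94, 5, ∞, 80]
  [70, 88, 70, ∞]
D(4):
  [∞, 80, 84, 80]
  [70, ∞, 70, 70]
  [94, 80, ∞, 80]
  [70, 88, 70, ∞]
Answer: M* = [[∞, 80, 84, 80], [70, ∞, 70, 70], [94, 80, ∞, 80], [70, 88, 70, ∞]]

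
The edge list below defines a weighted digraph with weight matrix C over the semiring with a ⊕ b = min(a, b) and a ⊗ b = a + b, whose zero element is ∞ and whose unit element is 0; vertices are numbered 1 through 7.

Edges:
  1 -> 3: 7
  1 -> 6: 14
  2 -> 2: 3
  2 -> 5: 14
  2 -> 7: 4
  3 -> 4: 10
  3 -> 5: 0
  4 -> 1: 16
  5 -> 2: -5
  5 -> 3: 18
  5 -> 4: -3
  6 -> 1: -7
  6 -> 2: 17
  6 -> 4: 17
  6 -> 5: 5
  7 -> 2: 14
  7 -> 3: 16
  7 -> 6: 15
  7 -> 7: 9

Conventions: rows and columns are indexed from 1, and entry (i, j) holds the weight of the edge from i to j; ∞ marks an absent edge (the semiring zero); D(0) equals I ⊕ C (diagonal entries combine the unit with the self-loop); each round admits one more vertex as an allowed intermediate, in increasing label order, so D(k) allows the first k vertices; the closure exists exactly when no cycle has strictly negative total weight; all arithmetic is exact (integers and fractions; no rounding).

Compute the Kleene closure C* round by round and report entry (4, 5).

D(0):
  [0, ∞, 7, ∞, ∞, 14, ∞]
  [∞, 0, ∞, ∞, 14, ∞, 4]
  [∞, ∞, 0, 10, 0, ∞, ∞]
  [16, ∞, ∞, 0, ∞, ∞, ∞]
  [∞, -5, 18, -3, 0, ∞, ∞]
  [-7, 17, ∞, 17, 5, 0, ∞]
  [∞, 14, 16, ∞, ∞, 15, 0]
D(1):
  [0, ∞, 7, ∞, ∞, 14, ∞]
  [∞, 0, ∞, ∞, 14, ∞, 4]
  [∞, ∞, 0, 10, 0, ∞, ∞]
  [16, ∞, 23, 0, ∞, 30, ∞]
  [∞, -5, 18, -3, 0, ∞, ∞]
  [-7, 17, 0, 17, 5, 0, ∞]
  [∞, 14, 16, ∞, ∞, 15, 0]
D(2):
  [0, ∞, 7, ∞, ∞, 14, ∞]
  [∞, 0, ∞, ∞, 14, ∞, 4]
  [∞, ∞, 0, 10, 0, ∞, ∞]
  [16, ∞, 23, 0, ∞, 30, ∞]
  [∞, -5, 18, -3, 0, ∞, -1]
  [-7, 17, 0, 17, 5, 0, 21]
  [∞, 14, 16, ∞, 28, 15, 0]
D(3):
  [0, ∞, 7, 17, 7, 14, ∞]
  [∞, 0, ∞, ∞, 14, ∞, 4]
  [∞, ∞, 0, 10, 0, ∞, ∞]
  [16, ∞, 23, 0, 23, 30, ∞]
  [∞, -5, 18, -3, 0, ∞, -1]
  [-7, 17, 0, 10, 0, 0, 21]
  [∞, 14, 16, 26, 16, 15, 0]
D(4):
  [0, ∞, 7, 17, 7, 14, ∞]
  [∞, 0, ∞, ∞, 14, ∞, 4]
  [26, ∞, 0, 10, 0, 40, ∞]
  [16, ∞, 23, 0, 23, 30, ∞]
  [13, -5, 18, -3, 0, 27, -1]
  [-7, 17, 0, 10, 0, 0, 21]
  [42, 14, 16, 26, 16, 15, 0]
D(5):
  [0, 2, 7, 4, 7, 14, 6]
  [27, 0, 32, 11, 14, 41, 4]
  [13, -5, 0, -3, 0, 27, -1]
  [16, 18, 23, 0, 23, 30, 22]
  [13, -5, 18, -3, 0, 27, -1]
  [-7, -5, 0, -3, 0, 0, -1]
  [29, 11, 16, 13, 16, 15, 0]
D(6):
  [0, 2, 7, 4, 7, 14, 6]
  [27, 0, 32, 11, 14, 41, 4]
  [13, -5, 0, -3, 0, 27, -1]
  [16, 18, 23, 0, 23, 30, 22]
  [13, -5, 18, -3, 0, 27, -1]
  [-7, -5, 0, -3, 0, 0, -1]
  [8, 10, 15, 12, 15, 15, 0]
D(7):
  [0, 2, 7, 4, 7, 14, 6]
  [12, 0, 19, 11, 14, 19, 4]
  [7, -5, 0, -3, 0, 14, -1]
  [16, 18, 23, 0, 23, 30, 22]
  [7, -5, 14, -3, 0, 14, -1]
  [-7, -5, 0, -3, 0, 0, -1]
  [8, 10, 15, 12, 15, 15, 0]
Answer: C*[4][5] = 23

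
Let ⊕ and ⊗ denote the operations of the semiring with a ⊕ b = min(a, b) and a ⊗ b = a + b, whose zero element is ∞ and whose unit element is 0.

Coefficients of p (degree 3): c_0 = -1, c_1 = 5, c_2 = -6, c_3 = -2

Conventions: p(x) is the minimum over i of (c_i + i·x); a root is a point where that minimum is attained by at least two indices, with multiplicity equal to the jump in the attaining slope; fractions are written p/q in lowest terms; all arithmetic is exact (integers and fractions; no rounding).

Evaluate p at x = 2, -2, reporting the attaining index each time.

p(2) = min(-1+0·2=-1, 5+1·2=7, -6+2·2=-2, -2+3·2=4) = -2 (attained by i=2)
p(-2) = min(-1+0·(-2)=-1, 5+1·(-2)=3, -6+2·(-2)=-10, -2+3·(-2)=-8) = -10 (attained by i=2)
Answer: p(2) = -2; p(-2) = -10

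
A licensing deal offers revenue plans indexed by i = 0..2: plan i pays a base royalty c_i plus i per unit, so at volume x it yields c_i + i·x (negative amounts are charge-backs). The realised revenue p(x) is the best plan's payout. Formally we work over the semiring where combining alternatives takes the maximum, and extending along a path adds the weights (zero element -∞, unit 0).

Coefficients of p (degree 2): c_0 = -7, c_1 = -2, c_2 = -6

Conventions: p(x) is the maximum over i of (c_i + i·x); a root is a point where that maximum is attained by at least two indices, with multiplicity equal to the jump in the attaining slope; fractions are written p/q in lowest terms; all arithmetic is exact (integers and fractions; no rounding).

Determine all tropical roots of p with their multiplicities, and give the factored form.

hull edge (i=0, c=-7) to (i=1, c=-2): slope 5, span 1
hull edge (i=1, c=-2) to (i=2, c=-6): slope -4, span 1
Factored form: p(x) = -6 ⊗ (x ⊕ (-5)) ⊗ (x ⊕ 4)
Answer: roots = -5 (mult 1), 4 (mult 1)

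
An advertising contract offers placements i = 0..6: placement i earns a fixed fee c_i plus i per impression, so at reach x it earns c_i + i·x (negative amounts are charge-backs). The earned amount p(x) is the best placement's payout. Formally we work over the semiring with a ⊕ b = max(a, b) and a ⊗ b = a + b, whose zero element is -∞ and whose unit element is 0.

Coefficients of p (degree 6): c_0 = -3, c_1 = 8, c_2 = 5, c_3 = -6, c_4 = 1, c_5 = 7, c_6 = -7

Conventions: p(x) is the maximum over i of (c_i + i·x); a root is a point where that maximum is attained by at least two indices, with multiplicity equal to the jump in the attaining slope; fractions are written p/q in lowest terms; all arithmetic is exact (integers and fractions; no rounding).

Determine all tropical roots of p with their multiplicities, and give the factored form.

hull edge (i=0, c=-3) to (i=1, c=8): slope 11, span 1
hull edge (i=1, c=8) to (i=5, c=7): slope -1/4, span 4
hull edge (i=5, c=7) to (i=6, c=-7): slope -14, span 1
Factored form: p(x) = -7 ⊗ (x ⊕ (-11)) ⊗ (x ⊕ 1/4) ⊗ (x ⊕ 1/4) ⊗ (x ⊕ 1/4) ⊗ (x ⊕ 1/4) ⊗ (x ⊕ 14)
Answer: roots = -11 (mult 1), 1/4 (mult 4), 14 (mult 1)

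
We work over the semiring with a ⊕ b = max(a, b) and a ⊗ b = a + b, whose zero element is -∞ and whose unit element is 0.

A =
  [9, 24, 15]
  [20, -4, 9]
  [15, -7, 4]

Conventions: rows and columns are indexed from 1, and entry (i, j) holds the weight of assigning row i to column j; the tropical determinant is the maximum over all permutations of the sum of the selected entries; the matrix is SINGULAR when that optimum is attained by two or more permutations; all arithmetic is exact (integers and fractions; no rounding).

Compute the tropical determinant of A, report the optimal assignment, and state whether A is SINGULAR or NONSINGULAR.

σ = (1, 2, 3): 9 + (-4) + 4 = 9
σ = (1, 3, 2): 9 + 9 + (-7) = 11
σ = (2, 1, 3): 24 + 20 + 4 = 48
σ = (2, 3, 1): 24 + 9 + 15 = 48
σ = (3, 1, 2): 15 + 20 + (-7) = 28
σ = (3, 2, 1): 15 + (-4) + 15 = 26
Optimal value attained by: σ = (2, 1, 3).
Answer: det⊕(A) = 48; verdict: SINGULAR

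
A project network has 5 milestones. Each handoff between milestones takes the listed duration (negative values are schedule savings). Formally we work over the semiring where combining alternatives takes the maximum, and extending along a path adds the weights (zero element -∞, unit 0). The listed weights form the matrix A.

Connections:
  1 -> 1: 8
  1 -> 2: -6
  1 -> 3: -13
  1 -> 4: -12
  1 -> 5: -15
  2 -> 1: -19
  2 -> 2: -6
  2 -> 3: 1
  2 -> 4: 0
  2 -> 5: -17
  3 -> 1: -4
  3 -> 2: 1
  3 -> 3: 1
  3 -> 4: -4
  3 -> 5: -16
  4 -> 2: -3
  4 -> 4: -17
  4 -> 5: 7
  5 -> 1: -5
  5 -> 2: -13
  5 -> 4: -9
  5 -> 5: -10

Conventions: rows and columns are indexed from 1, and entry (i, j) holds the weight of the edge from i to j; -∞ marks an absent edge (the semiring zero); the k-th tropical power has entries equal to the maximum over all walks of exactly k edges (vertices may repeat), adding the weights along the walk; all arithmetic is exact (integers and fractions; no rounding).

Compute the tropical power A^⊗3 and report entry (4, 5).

A^⊗2:
  [16, 2, -5, -4, -5]
  [-3, 2, 2, -3, 7]
  [4, 2, 2, 1, 3]
  [2, -6, -2, -2, -3]
  [3, -11, -12, -13, -2]
A^⊗3:
  [24, 10, 3, 4, 3]
  [5, 3, 3, 2, 4]
  [12, 3, 3, 2, 8]
  [10, -1, -1, -6, 5]
  [11, -3, -10, -9, -6]
Key observation: the optimum is the walk 4->5->4->5, with weight 7 + (-9) + 7 = 5.
Optimal value attained by: walk 4->5->4->5.
Answer: (A^⊗3)[4][5] = 5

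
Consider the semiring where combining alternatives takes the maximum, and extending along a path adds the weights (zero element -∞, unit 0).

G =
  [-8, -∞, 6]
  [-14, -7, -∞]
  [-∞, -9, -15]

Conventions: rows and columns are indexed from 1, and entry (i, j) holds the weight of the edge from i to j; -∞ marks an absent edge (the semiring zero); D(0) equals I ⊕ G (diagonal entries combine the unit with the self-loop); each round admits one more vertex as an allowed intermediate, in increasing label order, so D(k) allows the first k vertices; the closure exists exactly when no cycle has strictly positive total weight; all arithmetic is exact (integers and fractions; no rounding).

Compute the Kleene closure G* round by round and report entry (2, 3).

D(0):
  [0, -∞, 6]
  [-14, 0, -∞]
  [-∞, -9, 0]
D(1):
  [0, -∞, 6]
  [-14, 0, -8]
  [-∞, -9, 0]
D(2):
  [0, -∞, 6]
  [-14, 0, -8]
  [-23, -9, 0]
D(3):
  [0, -3, 6]
  [-14, 0, -8]
  [-23, -9, 0]
Answer: G*[2][3] = -8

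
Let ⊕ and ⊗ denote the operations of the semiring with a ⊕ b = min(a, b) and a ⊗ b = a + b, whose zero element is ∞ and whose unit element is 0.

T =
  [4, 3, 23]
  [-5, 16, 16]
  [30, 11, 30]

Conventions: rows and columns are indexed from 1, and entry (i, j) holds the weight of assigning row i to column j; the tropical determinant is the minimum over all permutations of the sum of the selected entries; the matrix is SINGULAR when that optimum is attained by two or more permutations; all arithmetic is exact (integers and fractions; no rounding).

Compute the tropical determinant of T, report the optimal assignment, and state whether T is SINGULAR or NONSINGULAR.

σ = (1, 2, 3): 4 + 16 + 30 = 50
σ = (1, 3, 2): 4 + 16 + 11 = 31
σ = (2, 1, 3): 3 + (-5) + 30 = 28
σ = (2, 3, 1): 3 + 16 + 30 = 49
σ = (3, 1, 2): 23 + (-5) + 11 = 29
σ = (3, 2, 1): 23 + 16 + 30 = 69
Optimal value attained by: σ = (2, 1, 3).
Answer: det⊕(T) = 28; verdict: NONSINGULAR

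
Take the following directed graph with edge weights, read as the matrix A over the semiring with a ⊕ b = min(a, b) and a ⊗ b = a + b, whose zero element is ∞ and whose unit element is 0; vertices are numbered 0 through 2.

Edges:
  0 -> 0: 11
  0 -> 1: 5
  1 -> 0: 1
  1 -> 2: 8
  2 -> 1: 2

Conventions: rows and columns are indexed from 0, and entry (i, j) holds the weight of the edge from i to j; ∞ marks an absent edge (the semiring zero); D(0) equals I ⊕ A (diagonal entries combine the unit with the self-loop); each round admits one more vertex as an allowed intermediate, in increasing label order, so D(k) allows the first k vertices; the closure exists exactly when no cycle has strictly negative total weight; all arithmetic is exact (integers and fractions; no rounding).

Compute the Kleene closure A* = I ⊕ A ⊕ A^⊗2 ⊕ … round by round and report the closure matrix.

D(0):
  [0, 5, ∞]
  [1, 0, 8]
  [∞, 2, 0]
D(1):
  [0, 5, ∞]
  [1, 0, 8]
  [∞, 2, 0]
D(2):
  [0, 5, 13]
  [1, 0, 8]
  [3, 2, 0]
D(3):
  [0, 5, 13]
  [1, 0, 8]
  [3, 2, 0]
Answer: A* = [[0, 5, 13], [1, 0, 8], [3, 2, 0]]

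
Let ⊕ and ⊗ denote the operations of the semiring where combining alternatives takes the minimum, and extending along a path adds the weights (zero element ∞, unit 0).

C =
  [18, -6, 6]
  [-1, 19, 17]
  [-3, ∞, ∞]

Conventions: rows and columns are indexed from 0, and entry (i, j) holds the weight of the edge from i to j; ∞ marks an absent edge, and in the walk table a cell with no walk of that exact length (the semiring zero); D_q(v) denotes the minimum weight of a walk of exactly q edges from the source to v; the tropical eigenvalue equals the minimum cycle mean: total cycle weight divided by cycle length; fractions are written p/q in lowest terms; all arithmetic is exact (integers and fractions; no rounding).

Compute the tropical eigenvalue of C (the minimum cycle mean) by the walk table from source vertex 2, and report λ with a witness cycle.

q=0: [∞, ∞, 0]
q=1: [-3, ∞, ∞]
q=2: [15, -9, 3]
q=3: [-10, 9, 8]
Optimal cycle mean attained by: cycle 0->1->0, total (-6) + (-1), length 2.
Answer: λ = -7/2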